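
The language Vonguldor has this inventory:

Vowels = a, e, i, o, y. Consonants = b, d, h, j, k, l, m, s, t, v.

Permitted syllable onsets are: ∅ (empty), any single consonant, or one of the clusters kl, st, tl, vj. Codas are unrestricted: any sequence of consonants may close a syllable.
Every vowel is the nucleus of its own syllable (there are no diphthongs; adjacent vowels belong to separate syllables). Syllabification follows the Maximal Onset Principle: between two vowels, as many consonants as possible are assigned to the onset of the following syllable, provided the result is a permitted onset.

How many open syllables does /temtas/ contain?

Nuclei (vowels): e, a → 2 syllables.
/e…a/ gap (V1→V2): cluster /mt/ — the longest permitted-onset suffix is /t/; onset = /t/, preceding coda = /m/.
So the parse is tem.tas.
Classifying each syllable: /tem/ (closed), /tas/ (closed).
Open syllables: 0.

0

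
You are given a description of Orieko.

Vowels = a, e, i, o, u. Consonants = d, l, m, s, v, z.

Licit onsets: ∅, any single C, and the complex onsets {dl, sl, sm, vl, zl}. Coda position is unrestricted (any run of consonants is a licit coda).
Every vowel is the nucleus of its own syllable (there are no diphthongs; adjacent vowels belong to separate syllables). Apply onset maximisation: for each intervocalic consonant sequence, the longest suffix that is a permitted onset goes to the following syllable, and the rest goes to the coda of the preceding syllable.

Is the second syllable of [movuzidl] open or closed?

The vowels are o, u, i — 3 nuclei, so 3 syllables.
/o…u/ gap (V1→V2): just /v/ — single C goes to the following onset.
/u…i/ gap (V2→V3): /z/ → onset of the next syllable (single consonants are always licit onsets).
Syllabification: mo.vu.zidl.
Syllable 2 is /vu/; it ends in its nucleus with no coda, so it is open.

open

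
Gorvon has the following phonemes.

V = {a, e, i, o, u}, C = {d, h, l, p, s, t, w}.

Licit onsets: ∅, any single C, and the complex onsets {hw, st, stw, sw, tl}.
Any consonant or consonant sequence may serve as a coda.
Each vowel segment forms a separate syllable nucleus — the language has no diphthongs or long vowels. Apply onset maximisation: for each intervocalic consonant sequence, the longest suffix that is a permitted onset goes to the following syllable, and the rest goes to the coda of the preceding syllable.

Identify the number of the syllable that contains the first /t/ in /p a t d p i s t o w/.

The vowels are a, i, o — 3 nuclei, so 3 syllables.
/a…i/ gap (V1→V2): /tdp/ splits as /td/ + /p/ (/p/ is the longest suffix that is a licit onset).
/i…o/ gap (V2→V3): /st/ — entire cluster is a permitted onset → onset /st/, coda ∅.
Putting it together: patd.pi.stow.
The first /t/ is in the coda of syllable 1 (/patd/).

1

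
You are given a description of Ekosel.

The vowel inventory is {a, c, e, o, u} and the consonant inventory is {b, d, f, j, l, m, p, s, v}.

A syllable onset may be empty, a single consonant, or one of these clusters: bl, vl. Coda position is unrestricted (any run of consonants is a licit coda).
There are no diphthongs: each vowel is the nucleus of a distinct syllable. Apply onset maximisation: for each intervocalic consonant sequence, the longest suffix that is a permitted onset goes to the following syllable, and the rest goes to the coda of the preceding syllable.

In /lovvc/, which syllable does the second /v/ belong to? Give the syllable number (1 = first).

Vowels present: o, c; each is a nucleus, giving 2 syllables.
V1 /o/ – V2 /c/: cluster /vv/ — the longest permitted-onset suffix is /v/; onset = /v/, preceding coda = /v/.
Putting it together: lov.vc.
The second /v/ is in the onset of syllable 2 (/vc/).

2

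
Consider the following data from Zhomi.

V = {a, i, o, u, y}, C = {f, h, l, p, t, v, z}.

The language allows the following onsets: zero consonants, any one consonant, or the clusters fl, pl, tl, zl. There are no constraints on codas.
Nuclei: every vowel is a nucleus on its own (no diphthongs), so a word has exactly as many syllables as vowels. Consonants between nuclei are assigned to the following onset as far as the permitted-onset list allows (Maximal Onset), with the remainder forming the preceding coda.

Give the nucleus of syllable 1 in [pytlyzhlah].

The vowels are y, y, a — 3 nuclei, so 3 syllables.
The first nucleus (vowel 1 from the left) is /y/.

y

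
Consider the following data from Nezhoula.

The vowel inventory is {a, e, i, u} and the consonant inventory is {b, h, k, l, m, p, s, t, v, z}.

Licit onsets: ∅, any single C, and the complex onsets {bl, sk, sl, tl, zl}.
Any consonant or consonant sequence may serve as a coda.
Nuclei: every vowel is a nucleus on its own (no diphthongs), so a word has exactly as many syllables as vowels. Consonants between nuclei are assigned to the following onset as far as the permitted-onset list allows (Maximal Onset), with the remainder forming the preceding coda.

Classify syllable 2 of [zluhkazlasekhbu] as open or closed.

Nuclei (vowels): u, a, a, e, u → 5 syllables.
/u…a/ gap (V1→V2): /hk/ — longest licit onset from the right is /k/, leaving /h/ as coda.
/a…a/ gap (V2→V3): /zl/ is a licit onset in full, so it all attaches to the next syllable.
/a…e/ gap (V3→V4): just /s/ — single C goes to the following onset.
/e…u/ gap (V4→V5): /khb/ — longest licit onset from the right is /b/, leaving /kh/ as coda.
So the parse is zluh.ka.zla.sekh.bu.
Syllable 2 is /ka/; it ends in its nucleus with no coda, so it is open.

open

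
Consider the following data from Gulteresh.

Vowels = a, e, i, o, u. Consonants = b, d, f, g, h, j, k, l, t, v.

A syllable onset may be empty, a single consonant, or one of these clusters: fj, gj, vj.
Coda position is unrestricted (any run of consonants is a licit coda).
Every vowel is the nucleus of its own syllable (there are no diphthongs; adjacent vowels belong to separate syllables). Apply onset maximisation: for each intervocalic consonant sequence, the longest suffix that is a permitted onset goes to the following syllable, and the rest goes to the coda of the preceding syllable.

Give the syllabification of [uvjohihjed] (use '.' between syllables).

Nuclei (vowels): u, o, i, e → 4 syllables.
V1 /u/ – V2 /o/: /vj/ is a licit onset in full, so it all attaches to the next syllable.
V2 /o/ – V3 /i/: /h/ → onset of the next syllable (single consonants are always licit onsets).
V3 /i/ – V4 /e/: /hj/ — longest licit onset from the right is /j/, leaving /h/ as coda.

u.vjo.hih.jed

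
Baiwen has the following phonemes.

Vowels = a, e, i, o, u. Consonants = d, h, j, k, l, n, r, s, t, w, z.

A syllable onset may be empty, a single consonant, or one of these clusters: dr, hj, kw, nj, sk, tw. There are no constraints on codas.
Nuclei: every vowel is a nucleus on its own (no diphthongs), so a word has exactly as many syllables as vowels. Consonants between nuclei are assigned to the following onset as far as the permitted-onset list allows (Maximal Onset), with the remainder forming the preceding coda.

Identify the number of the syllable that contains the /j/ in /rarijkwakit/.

Nuclei (vowels): a, i, a, i → 4 syllables.
V1 /a/ – V2 /i/: /r/ → onset of the next syllable (single consonants are always licit onsets).
V2 /i/ – V3 /a/: cluster /jkw/ — the longest permitted-onset suffix is /kw/; onset = /kw/, preceding coda = /j/.
V3 /a/ – V4 /i/: just /k/ — single C goes to the following onset.
Putting it together: ra.rij.kwa.kit.
The /j/ is in the coda of syllable 2 (/rij/).

2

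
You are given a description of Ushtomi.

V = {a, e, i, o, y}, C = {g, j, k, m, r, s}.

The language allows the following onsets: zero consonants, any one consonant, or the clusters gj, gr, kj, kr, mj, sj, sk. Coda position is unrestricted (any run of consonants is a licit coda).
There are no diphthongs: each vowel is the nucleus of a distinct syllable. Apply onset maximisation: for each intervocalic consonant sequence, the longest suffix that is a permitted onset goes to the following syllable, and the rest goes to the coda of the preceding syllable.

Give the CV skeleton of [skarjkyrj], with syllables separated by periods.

CCVCC.CVCC

Nuclei (vowels): a, y → 2 syllables.
Between /a/ (V1) and /y/ (V2): /rjk/ — longest licit onset from the right is /k/, leaving /rj/ as coda.
Result: skarj.kyrj.
Mapping each syllable to C/V: /skarj/ → CCVCC, /kyrj/ → CVCC.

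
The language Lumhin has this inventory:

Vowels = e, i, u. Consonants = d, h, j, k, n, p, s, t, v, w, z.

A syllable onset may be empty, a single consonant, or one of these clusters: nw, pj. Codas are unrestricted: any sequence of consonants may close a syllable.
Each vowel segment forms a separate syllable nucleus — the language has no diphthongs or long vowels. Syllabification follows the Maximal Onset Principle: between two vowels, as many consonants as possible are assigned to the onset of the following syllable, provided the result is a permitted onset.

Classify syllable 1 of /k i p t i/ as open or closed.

closed

Nuclei (vowels): i, i → 2 syllables.
/i…i/ gap (V1→V2): /pt/ — longest licit onset from the right is /t/, leaving /p/ as coda.
Result: kip.ti.
Syllable 1 is /kip/ with coda /p/, so it is closed.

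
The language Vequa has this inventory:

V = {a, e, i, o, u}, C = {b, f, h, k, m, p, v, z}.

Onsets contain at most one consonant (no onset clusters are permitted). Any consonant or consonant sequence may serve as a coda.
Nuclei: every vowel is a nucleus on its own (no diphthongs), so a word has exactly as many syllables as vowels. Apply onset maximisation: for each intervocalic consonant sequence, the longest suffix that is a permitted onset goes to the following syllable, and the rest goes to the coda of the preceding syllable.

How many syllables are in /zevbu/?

2

The vowels are e, u — 2 nuclei, so 2 syllables.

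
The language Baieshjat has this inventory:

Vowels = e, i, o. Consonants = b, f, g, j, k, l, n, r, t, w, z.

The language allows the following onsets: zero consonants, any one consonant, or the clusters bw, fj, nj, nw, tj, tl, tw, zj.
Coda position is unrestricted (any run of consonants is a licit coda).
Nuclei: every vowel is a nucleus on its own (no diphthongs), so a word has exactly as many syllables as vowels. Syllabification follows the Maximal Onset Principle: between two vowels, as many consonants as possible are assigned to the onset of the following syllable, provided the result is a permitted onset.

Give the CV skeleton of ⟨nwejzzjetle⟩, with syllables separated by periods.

CCVCC.CCV.CCV

Nuclei (vowels): e, e, e → 3 syllables.
V1 /e/ – V2 /e/: /jzzj/ splits as /jz/ + /zj/ (/zj/ is the longest suffix that is a licit onset).
V2 /e/ – V3 /e/: cluster /tl/ — /tl/ is itself a permitted onset, so the whole cluster goes right; preceding coda = ∅.
Result: nwejz.zje.tle.
Mapping each syllable to C/V: /nwejz/ → CCVCC, /zje/ → CCV, /tle/ → CCV.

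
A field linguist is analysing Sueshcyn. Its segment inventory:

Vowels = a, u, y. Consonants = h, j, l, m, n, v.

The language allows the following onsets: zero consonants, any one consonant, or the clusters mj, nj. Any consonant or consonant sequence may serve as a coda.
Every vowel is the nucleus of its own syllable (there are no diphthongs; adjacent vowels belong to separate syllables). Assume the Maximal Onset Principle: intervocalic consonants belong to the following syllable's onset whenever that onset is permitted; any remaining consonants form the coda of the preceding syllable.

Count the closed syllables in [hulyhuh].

1

Nuclei (vowels): u, y, u → 3 syllables.
/u…y/ gap (V1→V2): /l/ → onset of the next syllable (single consonants are always licit onsets).
/y…u/ gap (V2→V3): /h/ → onset of the next syllable (single consonants are always licit onsets).
Syllabification: hu.ly.huh.
Classifying each syllable: /hu/ (open), /ly/ (open), /huh/ (closed).
Closed syllables: 1.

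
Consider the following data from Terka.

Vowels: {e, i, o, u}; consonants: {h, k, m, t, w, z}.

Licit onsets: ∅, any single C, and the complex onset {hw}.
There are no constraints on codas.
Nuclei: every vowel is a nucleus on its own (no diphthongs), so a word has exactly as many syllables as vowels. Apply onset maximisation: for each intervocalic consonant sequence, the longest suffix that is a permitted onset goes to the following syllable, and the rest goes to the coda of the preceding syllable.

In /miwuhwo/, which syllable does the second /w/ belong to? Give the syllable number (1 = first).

3

The vowels are i, u, o — 3 nuclei, so 3 syllables.
Between /i/ (V1) and /u/ (V2): /w/ → onset of the next syllable (single consonants are always licit onsets).
Between /u/ (V2) and /o/ (V3): /hw/ is a licit onset in full, so it all attaches to the next syllable.
Syllabification: mi.wu.hwo.
The second /w/ is in the onset of syllable 3 (/hwo/).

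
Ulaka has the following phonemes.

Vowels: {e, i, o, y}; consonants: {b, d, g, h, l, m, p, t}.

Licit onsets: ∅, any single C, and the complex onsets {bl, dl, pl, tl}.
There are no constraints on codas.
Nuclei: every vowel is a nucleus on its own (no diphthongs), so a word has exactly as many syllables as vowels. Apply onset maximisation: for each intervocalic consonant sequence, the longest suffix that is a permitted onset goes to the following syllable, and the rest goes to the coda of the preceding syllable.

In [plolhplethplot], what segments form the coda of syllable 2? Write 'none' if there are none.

th

The vowels are o, e, o — 3 nuclei, so 3 syllables.
Between /o/ (V1) and /e/ (V2): /lhpl/ splits as /lh/ + /pl/ (/pl/ is the longest suffix that is a licit onset).
Between /e/ (V2) and /o/ (V3): cluster /thpl/ — the longest permitted-onset suffix is /pl/; onset = /pl/, preceding coda = /th/.
Result: plolh.pleth.plot.
Syllable 2 is /pleth/: onset /pl/, nucleus /e/, coda /th/.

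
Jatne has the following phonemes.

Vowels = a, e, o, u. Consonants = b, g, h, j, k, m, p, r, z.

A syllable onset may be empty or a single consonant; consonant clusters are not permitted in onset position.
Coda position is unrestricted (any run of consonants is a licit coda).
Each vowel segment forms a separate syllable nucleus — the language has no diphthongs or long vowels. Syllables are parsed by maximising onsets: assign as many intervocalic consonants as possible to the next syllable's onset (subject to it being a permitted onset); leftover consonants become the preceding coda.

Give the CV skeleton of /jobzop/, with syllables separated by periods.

CVC.CVC

Nuclei (vowels): o, o → 2 syllables.
/o…o/ gap (V1→V2): /bz/; trying suffixes from longest down, /z/ is the first permitted one, so coda /b/ | onset /z/.
Result: job.zop.
Mapping each syllable to C/V: /job/ → CVC, /zop/ → CVC.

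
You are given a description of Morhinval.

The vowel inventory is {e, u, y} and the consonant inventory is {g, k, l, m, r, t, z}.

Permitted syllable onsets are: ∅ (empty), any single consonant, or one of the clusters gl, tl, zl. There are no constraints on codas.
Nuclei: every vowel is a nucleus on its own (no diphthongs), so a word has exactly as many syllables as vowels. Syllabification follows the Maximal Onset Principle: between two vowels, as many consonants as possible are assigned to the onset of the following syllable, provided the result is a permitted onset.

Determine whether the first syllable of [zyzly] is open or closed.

open

Vowels present: y, y; each is a nucleus, giving 2 syllables.
V1 /y/ – V2 /y/: /zl/ is a licit onset in full, so it all attaches to the next syllable.
So the parse is zy.zly.
Syllable 1 is /zy/; it ends in its nucleus with no coda, so it is open.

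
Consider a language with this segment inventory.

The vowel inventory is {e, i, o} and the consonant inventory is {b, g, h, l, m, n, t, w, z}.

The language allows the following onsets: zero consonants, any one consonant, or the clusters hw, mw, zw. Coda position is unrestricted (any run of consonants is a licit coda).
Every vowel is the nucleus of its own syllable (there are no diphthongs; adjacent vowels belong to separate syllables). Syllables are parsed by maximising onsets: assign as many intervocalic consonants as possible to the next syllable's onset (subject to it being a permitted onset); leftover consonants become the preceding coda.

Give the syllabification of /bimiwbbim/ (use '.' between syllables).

bi.miwb.bim

Nuclei (vowels): i, i, i → 3 syllables.
σ1/σ2 boundary: /m/ → onset of the next syllable (single consonants are always licit onsets).
σ2/σ3 boundary: cluster /wbb/ — the longest permitted-onset suffix is /b/; onset = /b/, preceding coda = /wb/.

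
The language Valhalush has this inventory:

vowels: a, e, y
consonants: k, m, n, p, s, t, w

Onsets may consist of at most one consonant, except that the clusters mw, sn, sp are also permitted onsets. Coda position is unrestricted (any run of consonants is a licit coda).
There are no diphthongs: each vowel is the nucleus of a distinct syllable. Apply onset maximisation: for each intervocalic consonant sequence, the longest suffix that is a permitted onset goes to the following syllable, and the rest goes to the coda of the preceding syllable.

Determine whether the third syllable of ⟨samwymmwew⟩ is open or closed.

closed

The vowels are a, y, e — 3 nuclei, so 3 syllables.
/a…y/ gap (V1→V2): /mw/ is a licit onset in full, so it all attaches to the next syllable.
/y…e/ gap (V2→V3): /mmw/ — longest licit onset from the right is /mw/, leaving /m/ as coda.
Syllabification: sa.mwym.mwew.
Syllable 3 is /mwew/ with coda /w/, so it is closed.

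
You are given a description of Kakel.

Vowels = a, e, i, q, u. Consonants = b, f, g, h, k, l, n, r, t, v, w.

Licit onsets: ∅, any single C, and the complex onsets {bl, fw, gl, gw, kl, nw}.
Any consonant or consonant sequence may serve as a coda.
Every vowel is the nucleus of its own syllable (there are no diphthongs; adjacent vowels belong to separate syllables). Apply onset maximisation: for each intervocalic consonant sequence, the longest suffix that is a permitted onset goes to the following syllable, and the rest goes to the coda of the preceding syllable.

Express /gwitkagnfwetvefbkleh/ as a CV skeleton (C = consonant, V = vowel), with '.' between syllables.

Nuclei (vowels): i, a, e, e, e → 5 syllables.
/i…a/ gap (V1→V2): cluster /tk/ — the longest permitted-onset suffix is /k/; onset = /k/, preceding coda = /t/.
/a…e/ gap (V2→V3): /gnfw/; trying suffixes from longest down, /fw/ is the first permitted one, so coda /gn/ | onset /fw/.
/e…e/ gap (V3→V4): cluster /tv/ — the longest permitted-onset suffix is /v/; onset = /v/, preceding coda = /t/.
/e…e/ gap (V4→V5): cluster /fbkl/ — the longest permitted-onset suffix is /kl/; onset = /kl/, preceding coda = /fb/.
Syllabification: gwit.kagn.fwet.vefb.kleh.
Mapping each syllable to C/V: /gwit/ → CCVC, /kagn/ → CVCC, /fwet/ → CCVC, /vefb/ → CVCC, /kleh/ → CCVC.

CCVC.CVCC.CCVC.CVCC.CCVC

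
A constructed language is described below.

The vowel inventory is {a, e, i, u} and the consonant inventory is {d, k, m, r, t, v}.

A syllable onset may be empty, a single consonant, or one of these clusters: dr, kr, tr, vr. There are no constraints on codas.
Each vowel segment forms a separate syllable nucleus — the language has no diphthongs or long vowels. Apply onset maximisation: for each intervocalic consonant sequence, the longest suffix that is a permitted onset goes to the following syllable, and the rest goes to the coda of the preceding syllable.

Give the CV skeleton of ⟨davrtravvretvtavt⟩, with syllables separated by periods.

The vowels are a, a, e, a — 4 nuclei, so 4 syllables.
Between /a/ (V1) and /a/ (V2): /vrtr/ — longest licit onset from the right is /tr/, leaving /vr/ as coda.
Between /a/ (V2) and /e/ (V3): /vvr/ — longest licit onset from the right is /vr/, leaving /v/ as coda.
Between /e/ (V3) and /a/ (V4): /tvt/ splits as /tv/ + /t/ (/t/ is the longest suffix that is a licit onset).
Result: davr.trav.vretv.tavt.
Mapping each syllable to C/V: /davr/ → CVCC, /trav/ → CCVC, /vretv/ → CCVCC, /tavt/ → CVCC.

CVCC.CCVC.CCVCC.CVCC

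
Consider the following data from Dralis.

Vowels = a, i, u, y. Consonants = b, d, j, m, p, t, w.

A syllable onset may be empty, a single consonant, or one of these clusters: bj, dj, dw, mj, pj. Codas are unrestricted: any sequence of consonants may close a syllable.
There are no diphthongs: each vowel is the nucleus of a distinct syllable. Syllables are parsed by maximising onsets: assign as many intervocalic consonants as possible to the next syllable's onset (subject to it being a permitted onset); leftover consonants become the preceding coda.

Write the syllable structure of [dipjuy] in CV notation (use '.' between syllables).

CV.CCV.V

Vowels present: i, u, y; each is a nucleus, giving 3 syllables.
σ1/σ2 boundary: /pj/ — entire cluster is a permitted onset → onset /pj/, coda ∅.
σ2/σ3 boundary: no consonants, so the boundary falls immediately after /u/.
Result: di.pju.y.
Mapping each syllable to C/V: /di/ → CV, /pju/ → CCV, /y/ → V.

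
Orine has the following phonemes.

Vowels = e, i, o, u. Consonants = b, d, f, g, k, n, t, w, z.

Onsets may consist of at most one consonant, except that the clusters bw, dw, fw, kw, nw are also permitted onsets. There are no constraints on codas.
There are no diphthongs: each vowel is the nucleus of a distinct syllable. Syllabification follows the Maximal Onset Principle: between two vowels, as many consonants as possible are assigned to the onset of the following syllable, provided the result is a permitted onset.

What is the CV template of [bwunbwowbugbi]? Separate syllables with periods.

CCVC.CCVC.CVC.CV

Vowels present: u, o, u, i; each is a nucleus, giving 4 syllables.
σ1/σ2 boundary: cluster /nbw/ — the longest permitted-onset suffix is /bw/; onset = /bw/, preceding coda = /n/.
σ2/σ3 boundary: /wb/ — longest licit onset from the right is /b/, leaving /w/ as coda.
σ3/σ4 boundary: /gb/ splits as /g/ + /b/ (/b/ is the longest suffix that is a licit onset).
Putting it together: bwun.bwow.bug.bi.
Mapping each syllable to C/V: /bwun/ → CCVC, /bwow/ → CCVC, /bug/ → CVC, /bi/ → CV.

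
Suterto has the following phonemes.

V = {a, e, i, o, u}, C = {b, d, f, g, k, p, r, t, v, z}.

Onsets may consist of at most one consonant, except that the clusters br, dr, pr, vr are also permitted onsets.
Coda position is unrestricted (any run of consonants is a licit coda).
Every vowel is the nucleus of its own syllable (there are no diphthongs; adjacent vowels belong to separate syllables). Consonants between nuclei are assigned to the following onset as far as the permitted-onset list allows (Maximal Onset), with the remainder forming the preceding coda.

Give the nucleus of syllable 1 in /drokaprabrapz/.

o

The vowels are o, a, a, a — 4 nuclei, so 4 syllables.
The first nucleus (vowel 1 from the left) is /o/.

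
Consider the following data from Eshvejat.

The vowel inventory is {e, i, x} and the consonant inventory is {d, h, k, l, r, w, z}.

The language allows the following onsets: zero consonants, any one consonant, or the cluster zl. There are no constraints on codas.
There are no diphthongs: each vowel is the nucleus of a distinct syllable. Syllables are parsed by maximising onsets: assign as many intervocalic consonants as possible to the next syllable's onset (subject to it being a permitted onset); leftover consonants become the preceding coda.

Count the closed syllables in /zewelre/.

Nuclei (vowels): e, e, e → 3 syllables.
Between /e/ (V1) and /e/ (V2): just /w/ — single C goes to the following onset.
Between /e/ (V2) and /e/ (V3): /lr/ splits as /l/ + /r/ (/r/ is the longest suffix that is a licit onset).
Result: ze.wel.re.
Classifying each syllable: /ze/ (open), /wel/ (closed), /re/ (open).
Closed syllables: 1.

1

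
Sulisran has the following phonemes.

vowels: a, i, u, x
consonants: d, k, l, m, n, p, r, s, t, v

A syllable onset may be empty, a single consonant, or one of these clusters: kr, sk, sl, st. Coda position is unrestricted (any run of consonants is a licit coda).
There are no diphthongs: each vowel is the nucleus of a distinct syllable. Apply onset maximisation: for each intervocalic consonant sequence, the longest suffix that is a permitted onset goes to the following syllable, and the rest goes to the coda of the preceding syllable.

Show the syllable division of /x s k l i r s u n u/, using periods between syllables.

The vowels are x, i, u, u — 4 nuclei, so 4 syllables.
/x…i/ gap (V1→V2): /skl/ splits as /sk/ + /l/ (/l/ is the longest suffix that is a licit onset).
/i…u/ gap (V2→V3): /rs/; trying suffixes from longest down, /s/ is the first permitted one, so coda /r/ | onset /s/.
/u…u/ gap (V3→V4): just /n/ — single C goes to the following onset.

xsk.lir.su.nu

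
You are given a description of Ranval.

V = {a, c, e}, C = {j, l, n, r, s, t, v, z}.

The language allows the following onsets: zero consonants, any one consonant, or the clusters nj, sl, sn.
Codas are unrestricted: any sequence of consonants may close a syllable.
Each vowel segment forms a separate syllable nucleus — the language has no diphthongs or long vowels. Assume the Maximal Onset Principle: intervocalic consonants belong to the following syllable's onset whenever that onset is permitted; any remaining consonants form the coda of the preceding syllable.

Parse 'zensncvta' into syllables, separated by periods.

The vowels are e, c, a — 3 nuclei, so 3 syllables.
/e…c/ gap (V1→V2): cluster /nsn/ — the longest permitted-onset suffix is /sn/; onset = /sn/, preceding coda = /n/.
/c…a/ gap (V2→V3): /vt/ splits as /v/ + /t/ (/t/ is the longest suffix that is a licit onset).

zen.sncv.ta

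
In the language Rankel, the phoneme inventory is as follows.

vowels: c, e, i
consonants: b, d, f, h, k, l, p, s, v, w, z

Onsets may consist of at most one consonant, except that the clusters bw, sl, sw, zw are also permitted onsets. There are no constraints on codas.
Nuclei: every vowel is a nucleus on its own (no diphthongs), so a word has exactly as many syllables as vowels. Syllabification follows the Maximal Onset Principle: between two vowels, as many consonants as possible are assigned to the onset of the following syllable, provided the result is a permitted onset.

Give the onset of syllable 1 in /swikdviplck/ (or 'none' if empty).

Vowels present: i, i, c; each is a nucleus, giving 3 syllables.
σ1/σ2 boundary: /kdv/ splits as /kd/ + /v/ (/v/ is the longest suffix that is a licit onset).
σ2/σ3 boundary: cluster /pl/ — the longest permitted-onset suffix is /l/; onset = /l/, preceding coda = /p/.
Result: swikd.vip.lck.
Syllable 1 is /swikd/: onset /sw/, nucleus /i/, coda /kd/.

sw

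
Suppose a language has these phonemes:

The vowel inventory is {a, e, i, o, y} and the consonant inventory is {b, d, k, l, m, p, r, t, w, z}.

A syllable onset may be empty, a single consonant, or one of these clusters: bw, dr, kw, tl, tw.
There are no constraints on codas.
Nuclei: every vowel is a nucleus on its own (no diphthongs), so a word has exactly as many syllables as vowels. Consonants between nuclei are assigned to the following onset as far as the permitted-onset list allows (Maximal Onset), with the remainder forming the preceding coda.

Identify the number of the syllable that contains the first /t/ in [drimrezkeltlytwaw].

Vowels present: i, e, e, y, a; each is a nucleus, giving 5 syllables.
Between /i/ (V1) and /e/ (V2): /mr/ splits as /m/ + /r/ (/r/ is the longest suffix that is a licit onset).
Between /e/ (V2) and /e/ (V3): cluster /zk/ — the longest permitted-onset suffix is /k/; onset = /k/, preceding coda = /z/.
Between /e/ (V3) and /y/ (V4): /ltl/ splits as /l/ + /tl/ (/tl/ is the longest suffix that is a licit onset).
Between /y/ (V4) and /a/ (V5): cluster /tw/ — /tw/ is itself a permitted onset, so the whole cluster goes right; preceding coda = ∅.
Syllabification: drim.rez.kel.tly.twaw.
The first /t/ is in the onset of syllable 4 (/tly/).

4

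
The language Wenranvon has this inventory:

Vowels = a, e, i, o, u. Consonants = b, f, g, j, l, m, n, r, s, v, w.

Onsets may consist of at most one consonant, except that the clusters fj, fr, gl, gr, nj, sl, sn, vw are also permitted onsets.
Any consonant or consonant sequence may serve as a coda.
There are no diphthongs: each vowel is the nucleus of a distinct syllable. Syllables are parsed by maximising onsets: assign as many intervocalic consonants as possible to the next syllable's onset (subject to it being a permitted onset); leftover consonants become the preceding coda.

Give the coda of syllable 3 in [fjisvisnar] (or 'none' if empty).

r

Vowels present: i, i, a; each is a nucleus, giving 3 syllables.
V1 /i/ – V2 /i/: cluster /sv/ — the longest permitted-onset suffix is /v/; onset = /v/, preceding coda = /s/.
V2 /i/ – V3 /a/: cluster /sn/ — /sn/ is itself a permitted onset, so the whole cluster goes right; preceding coda = ∅.
Result: fjis.vi.snar.
Syllable 3 is /snar/: onset /sn/, nucleus /a/, coda /r/.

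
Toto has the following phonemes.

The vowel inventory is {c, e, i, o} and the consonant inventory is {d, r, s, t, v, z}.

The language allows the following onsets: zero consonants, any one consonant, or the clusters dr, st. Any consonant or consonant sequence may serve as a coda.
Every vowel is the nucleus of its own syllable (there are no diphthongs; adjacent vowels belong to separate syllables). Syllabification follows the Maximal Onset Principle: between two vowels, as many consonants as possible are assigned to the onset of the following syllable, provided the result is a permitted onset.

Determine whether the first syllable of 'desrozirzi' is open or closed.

closed

The vowels are e, o, i, i — 4 nuclei, so 4 syllables.
V1 /e/ – V2 /o/: /sr/; trying suffixes from longest down, /r/ is the first permitted one, so coda /s/ | onset /r/.
V2 /o/ – V3 /i/: /z/ is a single consonant, so it becomes the next onset.
V3 /i/ – V4 /i/: /rz/ — longest licit onset from the right is /z/, leaving /r/ as coda.
Syllabification: des.ro.zir.zi.
Syllable 1 is /des/ with coda /s/, so it is closed.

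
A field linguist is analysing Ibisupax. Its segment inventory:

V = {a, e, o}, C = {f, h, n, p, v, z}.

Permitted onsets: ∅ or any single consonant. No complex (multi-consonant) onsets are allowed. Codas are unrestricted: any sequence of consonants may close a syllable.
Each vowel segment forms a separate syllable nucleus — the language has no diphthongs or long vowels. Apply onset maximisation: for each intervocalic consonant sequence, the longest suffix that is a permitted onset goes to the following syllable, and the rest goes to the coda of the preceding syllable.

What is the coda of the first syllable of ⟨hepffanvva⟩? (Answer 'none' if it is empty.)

Vowels present: e, a, a; each is a nucleus, giving 3 syllables.
/e…a/ gap (V1→V2): /pff/ splits as /pf/ + /f/ (/f/ is the longest suffix that is a licit onset).
/a…a/ gap (V2→V3): /nvv/ splits as /nv/ + /v/ (/v/ is the longest suffix that is a licit onset).
So the parse is hepf.fanv.va.
Syllable 1 is /hepf/: onset /h/, nucleus /e/, coda /pf/.

pf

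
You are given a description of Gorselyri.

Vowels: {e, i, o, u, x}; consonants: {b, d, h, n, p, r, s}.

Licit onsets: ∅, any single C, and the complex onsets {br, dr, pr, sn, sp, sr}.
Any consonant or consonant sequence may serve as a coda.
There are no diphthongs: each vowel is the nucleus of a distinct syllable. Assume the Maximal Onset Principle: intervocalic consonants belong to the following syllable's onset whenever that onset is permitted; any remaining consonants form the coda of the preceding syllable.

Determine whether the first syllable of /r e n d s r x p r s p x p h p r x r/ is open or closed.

Vowels present: e, x, x, x; each is a nucleus, giving 4 syllables.
Between /e/ (V1) and /x/ (V2): /ndsr/; trying suffixes from longest down, /sr/ is the first permitted one, so coda /nd/ | onset /sr/.
Between /x/ (V2) and /x/ (V3): cluster /prsp/ — the longest permitted-onset suffix is /sp/; onset = /sp/, preceding coda = /pr/.
Between /x/ (V3) and /x/ (V4): /phpr/; trying suffixes from longest down, /pr/ is the first permitted one, so coda /ph/ | onset /pr/.
Syllabification: rend.srxpr.spxph.prxr.
Syllable 1 is /rend/ with coda /nd/, so it is closed.

closed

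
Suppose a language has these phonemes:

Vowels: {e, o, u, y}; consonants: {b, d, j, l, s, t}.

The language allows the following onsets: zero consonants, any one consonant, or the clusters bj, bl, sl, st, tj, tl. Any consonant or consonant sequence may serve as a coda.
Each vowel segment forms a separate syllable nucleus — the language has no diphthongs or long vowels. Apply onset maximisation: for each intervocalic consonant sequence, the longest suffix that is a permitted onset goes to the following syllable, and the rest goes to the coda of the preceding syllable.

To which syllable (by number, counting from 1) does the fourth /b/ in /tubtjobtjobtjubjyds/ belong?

5

Nuclei (vowels): u, o, o, u, y → 5 syllables.
σ1/σ2 boundary: cluster /btj/ — the longest permitted-onset suffix is /tj/; onset = /tj/, preceding coda = /b/.
σ2/σ3 boundary: /btj/ — longest licit onset from the right is /tj/, leaving /b/ as coda.
σ3/σ4 boundary: /btj/ splits as /b/ + /tj/ (/tj/ is the longest suffix that is a licit onset).
σ4/σ5 boundary: /bj/ is a licit onset in full, so it all attaches to the next syllable.
So the parse is tub.tjob.tjob.tju.bjyds.
The fourth /b/ is in the onset of syllable 5 (/bjyds/).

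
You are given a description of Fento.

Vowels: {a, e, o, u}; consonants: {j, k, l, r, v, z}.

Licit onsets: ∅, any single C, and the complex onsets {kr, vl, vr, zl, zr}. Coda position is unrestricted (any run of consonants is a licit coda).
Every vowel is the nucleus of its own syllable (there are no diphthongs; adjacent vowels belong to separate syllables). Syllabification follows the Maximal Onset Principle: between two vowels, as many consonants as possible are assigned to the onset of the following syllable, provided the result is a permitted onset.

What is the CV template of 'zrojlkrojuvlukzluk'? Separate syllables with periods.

Nuclei (vowels): o, o, u, u, u → 5 syllables.
σ1/σ2 boundary: /jlkr/; trying suffixes from longest down, /kr/ is the first permitted one, so coda /jl/ | onset /kr/.
σ2/σ3 boundary: /j/ is a single consonant, so it becomes the next onset.
σ3/σ4 boundary: /vl/ is a licit onset in full, so it all attaches to the next syllable.
σ4/σ5 boundary: /kzl/ splits as /k/ + /zl/ (/zl/ is the longest suffix that is a licit onset).
Syllabification: zrojl.kro.ju.vluk.zluk.
Mapping each syllable to C/V: /zrojl/ → CCVCC, /kro/ → CCV, /ju/ → CV, /vluk/ → CCVC, /zluk/ → CCVC.

CCVCC.CCV.CV.CCVC.CCVC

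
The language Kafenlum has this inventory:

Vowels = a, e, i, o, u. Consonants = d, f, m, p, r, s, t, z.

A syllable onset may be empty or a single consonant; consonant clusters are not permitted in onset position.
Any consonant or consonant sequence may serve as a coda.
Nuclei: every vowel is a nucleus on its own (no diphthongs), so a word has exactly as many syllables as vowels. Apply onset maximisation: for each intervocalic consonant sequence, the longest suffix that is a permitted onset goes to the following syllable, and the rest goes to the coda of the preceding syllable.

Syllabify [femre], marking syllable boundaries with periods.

fem.re

Vowels present: e, e; each is a nucleus, giving 2 syllables.
V1 /e/ – V2 /e/: /mr/; trying suffixes from longest down, /r/ is the first permitted one, so coda /m/ | onset /r/.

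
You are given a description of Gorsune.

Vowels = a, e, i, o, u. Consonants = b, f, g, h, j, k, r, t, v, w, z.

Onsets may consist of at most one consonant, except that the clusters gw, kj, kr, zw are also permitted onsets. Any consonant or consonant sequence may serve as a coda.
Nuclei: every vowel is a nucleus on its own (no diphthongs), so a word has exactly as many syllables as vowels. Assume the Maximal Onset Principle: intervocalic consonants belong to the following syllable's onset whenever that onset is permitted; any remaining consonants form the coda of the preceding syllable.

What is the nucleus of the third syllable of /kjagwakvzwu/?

Nuclei (vowels): a, a, u → 3 syllables.
The third nucleus (vowel 3 from the left) is /u/.

u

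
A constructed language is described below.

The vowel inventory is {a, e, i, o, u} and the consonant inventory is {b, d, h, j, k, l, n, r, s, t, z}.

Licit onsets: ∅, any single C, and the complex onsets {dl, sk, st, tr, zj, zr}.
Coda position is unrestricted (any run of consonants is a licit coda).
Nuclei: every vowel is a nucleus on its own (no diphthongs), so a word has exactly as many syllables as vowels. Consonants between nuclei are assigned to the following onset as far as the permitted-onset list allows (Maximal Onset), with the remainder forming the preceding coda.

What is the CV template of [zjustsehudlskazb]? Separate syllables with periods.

Nuclei (vowels): u, e, u, a → 4 syllables.
/u…e/ gap (V1→V2): /sts/; trying suffixes from longest down, /s/ is the first permitted one, so coda /st/ | onset /s/.
/e…u/ gap (V2→V3): /h/ → onset of the next syllable (single consonants are always licit onsets).
/u…a/ gap (V3→V4): /dlsk/; trying suffixes from longest down, /sk/ is the first permitted one, so coda /dl/ | onset /sk/.
Result: zjust.se.hudl.skazb.
Mapping each syllable to C/V: /zjust/ → CCVCC, /se/ → CV, /hudl/ → CVCC, /skazb/ → CCVCC.

CCVCC.CV.CVCC.CCVCC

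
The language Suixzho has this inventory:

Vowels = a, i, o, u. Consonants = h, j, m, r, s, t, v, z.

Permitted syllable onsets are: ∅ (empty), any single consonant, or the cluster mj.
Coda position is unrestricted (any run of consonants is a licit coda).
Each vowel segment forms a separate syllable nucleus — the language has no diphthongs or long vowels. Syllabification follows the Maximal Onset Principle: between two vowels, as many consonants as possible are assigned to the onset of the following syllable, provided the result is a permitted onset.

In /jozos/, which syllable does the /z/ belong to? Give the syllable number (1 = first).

Vowels present: o, o; each is a nucleus, giving 2 syllables.
Between /o/ (V1) and /o/ (V2): /z/ is a single consonant, so it becomes the next onset.
Result: jo.zos.
The /z/ is in the onset of syllable 2 (/zos/).

2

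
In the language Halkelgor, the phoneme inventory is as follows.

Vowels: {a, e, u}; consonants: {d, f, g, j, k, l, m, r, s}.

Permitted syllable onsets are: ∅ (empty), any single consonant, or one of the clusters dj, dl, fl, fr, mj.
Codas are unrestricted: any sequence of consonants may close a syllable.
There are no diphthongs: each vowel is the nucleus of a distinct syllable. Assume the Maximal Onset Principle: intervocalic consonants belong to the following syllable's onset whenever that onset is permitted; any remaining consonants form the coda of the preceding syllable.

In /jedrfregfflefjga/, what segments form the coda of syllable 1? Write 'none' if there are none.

dr

The vowels are e, e, e, a — 4 nuclei, so 4 syllables.
/e…e/ gap (V1→V2): cluster /drfr/ — the longest permitted-onset suffix is /fr/; onset = /fr/, preceding coda = /dr/.
/e…e/ gap (V2→V3): /gffl/ splits as /gf/ + /fl/ (/fl/ is the longest suffix that is a licit onset).
/e…a/ gap (V3→V4): cluster /fjg/ — the longest permitted-onset suffix is /g/; onset = /g/, preceding coda = /fj/.
Putting it together: jedr.fregf.flefj.ga.
Syllable 1 is /jedr/: onset /j/, nucleus /e/, coda /dr/.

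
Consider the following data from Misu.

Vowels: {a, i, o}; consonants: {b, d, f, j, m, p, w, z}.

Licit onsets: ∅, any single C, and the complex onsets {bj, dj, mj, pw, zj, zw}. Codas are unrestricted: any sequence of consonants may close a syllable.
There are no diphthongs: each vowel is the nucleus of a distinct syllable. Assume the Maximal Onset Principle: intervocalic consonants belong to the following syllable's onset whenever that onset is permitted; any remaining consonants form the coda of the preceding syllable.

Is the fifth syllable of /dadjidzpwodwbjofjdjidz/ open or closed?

closed

The vowels are a, i, o, o, i — 5 nuclei, so 5 syllables.
V1 /a/ – V2 /i/: /dj/ is a licit onset in full, so it all attaches to the next syllable.
V2 /i/ – V3 /o/: /dzpw/ splits as /dz/ + /pw/ (/pw/ is the longest suffix that is a licit onset).
V3 /o/ – V4 /o/: cluster /dwbj/ — the longest permitted-onset suffix is /bj/; onset = /bj/, preceding coda = /dw/.
V4 /o/ – V5 /i/: /fjdj/; trying suffixes from longest down, /dj/ is the first permitted one, so coda /fj/ | onset /dj/.
So the parse is da.djidz.pwodw.bjofj.djidz.
Syllable 5 is /djidz/ with coda /dz/, so it is closed.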